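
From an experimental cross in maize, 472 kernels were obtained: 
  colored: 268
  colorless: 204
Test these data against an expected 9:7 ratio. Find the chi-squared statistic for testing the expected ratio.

0.054

The 9:7 ratio has 16 parts, so with N = 472 the expected counts are:
  colored: 472 × 9/16 = 265.5
  colorless: 472 × 7/16 = 206.5
χ² = Σ (O − E)² / E
  colored: (268 − 265.5)² / 265.5 = 0.0235
  colorless: (204 − 206.5)² / 206.5 = 0.0303
χ² = 0.0235 + 0.0303 = 0.0538 ≈ 0.054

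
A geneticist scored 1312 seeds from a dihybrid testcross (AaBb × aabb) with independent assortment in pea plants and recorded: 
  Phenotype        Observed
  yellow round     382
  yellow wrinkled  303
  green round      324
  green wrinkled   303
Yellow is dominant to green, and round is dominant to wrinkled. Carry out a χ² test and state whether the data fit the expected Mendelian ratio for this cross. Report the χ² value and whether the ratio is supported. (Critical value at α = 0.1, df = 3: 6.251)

A dihybrid testcross with independent assortment gives a 1:1:1:1 ratio.
Total ratio parts = 4. Expected numbers out of 1312:
  yellow round: 1312 × 1/4 = 328
  yellow wrinkled: 1312 × 1/4 = 328
  green round: 1312 × 1/4 = 328
  green wrinkled: 1312 × 1/4 = 328
χ² = Σ (O − E)² / E
  yellow round: (382 − 328)² / 328 = 8.8902
  yellow wrinkled: (303 − 328)² / 328 = 1.9055
  green round: (324 − 328)² / 328 = 0.0488
  green wrinkled: (303 − 328)² / 328 = 1.9055
χ² = 8.8902 + 1.9055 + 0.0488 + 1.9055 = 12.750
Degrees of freedom = 4 − 1 = 3; critical value at α = 0.1 is 6.251.
Since 12.750 > 6.251, we reject the null hypothesis — the data do not fit the 1:1:1:1 ratio.

12.750; not consistent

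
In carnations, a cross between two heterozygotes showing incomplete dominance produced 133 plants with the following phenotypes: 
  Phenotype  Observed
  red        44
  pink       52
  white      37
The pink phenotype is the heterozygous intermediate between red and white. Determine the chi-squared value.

7.060

With incomplete dominance, a heterozygote × heterozygote cross gives a 1:2:1 phenotypic ratio.
The 1:2:1 ratio has 4 parts, so with N = 133 the expected counts are:
  red: 133 × 1/4 = 33.25
  pink: 133 × 2/4 = 66.5
  white: 133 × 1/4 = 33.25
χ² = Σ (O − E)² / E
  red: (44 − 33.25)² / 33.25 = 3.4756
  pink: (52 − 66.5)² / 66.5 = 3.1617
  white: (37 − 33.25)² / 33.25 = 0.4229
χ² = 3.4756 + 3.1617 + 0.4229 = 7.0602 ≈ 7.060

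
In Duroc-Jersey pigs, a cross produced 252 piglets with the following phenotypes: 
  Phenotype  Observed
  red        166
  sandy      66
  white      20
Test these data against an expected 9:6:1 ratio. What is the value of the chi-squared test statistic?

13.891

Expected counts for N = 252 under a 9:6:1 ratio (total parts = 16):
  red: 252 × 9/16 = 141.75
  sandy: 252 × 6/16 = 94.5
  white: 252 × 1/16 = 15.75
χ² = Σ (O − E)² / E
  red: (166 − 141.75)² / 141.75 = 4.1486
  sandy: (66 − 94.5)² / 94.5 = 8.5952
  white: (20 − 15.75)² / 15.75 = 1.1468
χ² = 4.1486 + 8.5952 + 1.1468 = 13.8906 ≈ 13.891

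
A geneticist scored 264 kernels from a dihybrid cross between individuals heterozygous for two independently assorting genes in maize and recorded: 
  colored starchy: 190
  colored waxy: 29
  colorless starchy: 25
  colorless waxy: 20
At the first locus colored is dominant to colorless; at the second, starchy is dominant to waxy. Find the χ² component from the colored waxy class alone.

8.490

A dihybrid F₂ with independent assortment and complete dominance at both loci gives a 9:3:3:1 phenotypic ratio.
Expected counts for N = 264 under a 9:3:3:1 ratio (total parts = 16):
  colored starchy: 264 × 9/16 = 148.5
  colored waxy: 264 × 3/16 = 49.5
  colorless starchy: 264 × 3/16 = 49.5
  colorless waxy: 264 × 1/16 = 16.5
Contribution of colored waxy: (29 − 49.5)² / 49.5 = 8.4899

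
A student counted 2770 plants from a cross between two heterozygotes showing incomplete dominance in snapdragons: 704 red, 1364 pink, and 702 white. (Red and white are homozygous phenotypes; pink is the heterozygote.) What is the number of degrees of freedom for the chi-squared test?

2

With incomplete dominance, a heterozygote × heterozygote cross gives a 1:2:1 phenotypic ratio.
A goodness-of-fit test with 3 phenotype classes has df = 3 − 1 = 2.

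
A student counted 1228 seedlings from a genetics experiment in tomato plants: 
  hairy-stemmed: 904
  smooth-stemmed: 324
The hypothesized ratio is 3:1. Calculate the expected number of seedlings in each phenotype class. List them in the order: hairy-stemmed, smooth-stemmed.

Total ratio parts = 4. Expected numbers out of 1228:
  hairy-stemmed: 1228 × 3/4 = 921
  smooth-stemmed: 1228 × 1/4 = 307

921, 307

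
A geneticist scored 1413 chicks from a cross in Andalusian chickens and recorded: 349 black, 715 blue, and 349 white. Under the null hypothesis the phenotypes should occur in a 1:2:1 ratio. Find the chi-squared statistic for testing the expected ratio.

0.205

Expected counts for N = 1413 under a 1:2:1 ratio (total parts = 4):
  black: 1413 × 1/4 = 353.25
  blue: 1413 × 2/4 = 706.5
  white: 1413 × 1/4 = 353.25
χ² = Σ (O − E)² / E
  black: (349 − 353.25)² / 353.25 = 0.0511
  blue: (715 − 706.5)² / 706.5 = 0.1023
  white: (349 − 353.25)² / 353.25 = 0.0511
χ² = 0.0511 + 0.1023 + 0.0511 = 0.2045 ≈ 0.205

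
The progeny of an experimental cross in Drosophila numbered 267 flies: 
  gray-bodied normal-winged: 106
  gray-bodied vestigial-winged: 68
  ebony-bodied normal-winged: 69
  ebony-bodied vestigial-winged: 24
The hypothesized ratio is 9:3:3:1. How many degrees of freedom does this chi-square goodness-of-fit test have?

A goodness-of-fit test with 4 phenotype classes has df = 4 − 1 = 3.

3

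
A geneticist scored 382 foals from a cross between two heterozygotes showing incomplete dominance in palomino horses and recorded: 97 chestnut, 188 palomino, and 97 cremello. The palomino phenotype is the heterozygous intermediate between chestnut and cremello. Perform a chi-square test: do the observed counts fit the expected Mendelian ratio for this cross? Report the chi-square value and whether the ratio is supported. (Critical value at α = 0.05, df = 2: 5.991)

With incomplete dominance, a heterozygote × heterozygote cross gives a 1:2:1 phenotypic ratio.
The 1:2:1 ratio has 4 parts, so with N = 382 the expected counts are:
  chestnut: 382 × 1/4 = 95.5
  palomino: 382 × 2/4 = 191
  cremello: 382 × 1/4 = 95.5
χ² = Σ (O − E)² / E
  chestnut: (97 − 95.5)² / 95.5 = 0.0236
  palomino: (188 − 191)² / 191 = 0.0471
  cremello: (97 − 95.5)² / 95.5 = 0.0236
χ² = 0.0236 + 0.0471 + 0.0236 = 0.0943 ≈ 0.094
Degrees of freedom = 3 − 1 = 2; critical value at α = 0.05 is 5.991.
Since 0.094 < 5.991, we fail to reject the null hypothesis — the data are consistent with the 1:2:1 ratio.

0.094; consistent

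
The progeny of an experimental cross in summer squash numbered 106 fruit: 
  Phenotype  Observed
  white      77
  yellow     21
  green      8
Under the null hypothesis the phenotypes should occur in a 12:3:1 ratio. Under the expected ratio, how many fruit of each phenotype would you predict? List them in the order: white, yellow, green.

Expected counts for N = 106 under a 12:3:1 ratio (total parts = 16):
  white: 106 × 12/16 = 79.5
  yellow: 106 × 3/16 = 19.875
  green: 106 × 1/16 = 6.625

79.5, 19.875, 6.625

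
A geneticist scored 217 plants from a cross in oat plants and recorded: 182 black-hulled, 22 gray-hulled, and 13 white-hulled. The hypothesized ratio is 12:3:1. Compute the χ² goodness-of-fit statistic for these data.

Total ratio parts = 16. Expected numbers out of 217:
  black-hulled: 217 × 12/16 = 162.75
  gray-hulled: 217 × 3/16 = 40.6875
  white-hulled: 217 × 1/16 = 13.5625
χ² = Σ (O − E)² / E
  black-hulled: (182 − 162.75)² / 162.75 = 2.2769
  gray-hulled: (22 − 40.6875)² / 40.6875 = 8.5830
  white-hulled: (13 − 13.5625)² / 13.5625 = 0.0233
χ² = 2.2769 + 8.5830 + 0.0233 = 10.8832 ≈ 10.883

10.883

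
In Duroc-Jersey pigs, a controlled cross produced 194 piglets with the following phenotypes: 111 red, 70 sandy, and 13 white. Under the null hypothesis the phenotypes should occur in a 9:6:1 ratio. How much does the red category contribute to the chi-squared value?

0.032

The 9:6:1 ratio has 16 parts, so with N = 194 the expected counts are:
  red: 194 × 9/16 = 109.125
  sandy: 194 × 6/16 = 72.75
  white: 194 × 1/16 = 12.125
Contribution of red: (111 − 109.125)² / 109.125 = 0.0322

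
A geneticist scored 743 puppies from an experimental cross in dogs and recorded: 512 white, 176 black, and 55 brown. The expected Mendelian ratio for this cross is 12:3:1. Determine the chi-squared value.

14.915

Under the 12:3:1 hypothesis (Σ ratio = 16, N = 743):
  white: 743 × 12/16 = 557.25
  black: 743 × 3/16 = 139.3125
  brown: 743 × 1/16 = 46.4375
χ² = Σ (O − E)² / E
  white: (512 − 557.25)² / 557.25 = 3.6744
  black: (176 − 139.3125)² / 139.3125 = 9.6615
  brown: (55 − 46.4375)² / 46.4375 = 1.5788
χ² = 3.6744 + 9.6615 + 1.5788 = 14.9147 ≈ 14.915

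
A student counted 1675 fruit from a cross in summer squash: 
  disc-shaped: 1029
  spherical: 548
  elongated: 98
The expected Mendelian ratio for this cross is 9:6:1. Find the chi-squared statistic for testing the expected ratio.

Total ratio parts = 16. Expected numbers out of 1675:
  disc-shaped: 1675 × 9/16 = 942.1875
  spherical: 1675 × 6/16 = 628.125
  elongated: 1675 × 1/16 = 104.6875
χ² = Σ (O − E)² / E
  disc-shaped: (1029 − 942.1875)² / 942.1875 = 7.9988
  spherical: (548 − 628.125)² / 628.125 = 10.2209
  elongated: (98 − 104.6875)² / 104.6875 = 0.4272
χ² = 7.9988 + 10.2209 + 0.4272 = 18.6469 ≈ 18.647

18.647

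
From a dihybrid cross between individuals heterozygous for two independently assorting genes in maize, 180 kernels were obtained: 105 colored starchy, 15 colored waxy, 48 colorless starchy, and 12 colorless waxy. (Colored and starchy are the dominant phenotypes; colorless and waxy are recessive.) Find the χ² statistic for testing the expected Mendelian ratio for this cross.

A dihybrid F₂ with independent assortment and complete dominance at both loci gives a 9:3:3:1 phenotypic ratio.
The 9:3:3:1 ratio has 16 parts, so with N = 180 the expected counts are:
  colored starchy: 180 × 9/16 = 101.25
  colored waxy: 180 × 3/16 = 33.75
  colorless starchy: 180 × 3/16 = 33.75
  colorless waxy: 180 × 1/16 = 11.25
χ² = Σ (O − E)² / E
  colored starchy: (105 − 101.25)² / 101.25 = 0.1389
  colored waxy: (15 − 33.75)² / 33.75 = 10.4167
  colorless starchy: (48 − 33.75)² / 33.75 = 6.0167
  colorless waxy: (12 − 11.25)² / 11.25 = 0.0500
χ² = 0.1389 + 10.4167 + 6.0167 + 0.0500 = 16.6223 ≈ 16.622

16.622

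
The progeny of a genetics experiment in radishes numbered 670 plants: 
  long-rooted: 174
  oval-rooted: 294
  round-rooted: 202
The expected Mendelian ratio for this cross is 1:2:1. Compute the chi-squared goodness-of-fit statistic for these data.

Expected counts for N = 670 under a 1:2:1 ratio (total parts = 4):
  long-rooted: 670 × 1/4 = 167.5
  oval-rooted: 670 × 2/4 = 335
  round-rooted: 670 × 1/4 = 167.5
χ² = Σ (O − E)² / E
  long-rooted: (174 − 167.5)² / 167.5 = 0.2522
  oval-rooted: (294 − 335)² / 335 = 5.0179
  round-rooted: (202 − 167.5)² / 167.5 = 7.1060
χ² = 0.2522 + 5.0179 + 7.1060 = 12.3761 ≈ 12.376

12.376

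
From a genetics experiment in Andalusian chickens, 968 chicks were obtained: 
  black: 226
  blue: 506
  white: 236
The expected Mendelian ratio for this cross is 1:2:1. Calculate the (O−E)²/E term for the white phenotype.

0.149

The 1:2:1 ratio has 4 parts, so with N = 968 the expected counts are:
  black: 968 × 1/4 = 242
  blue: 968 × 2/4 = 484
  white: 968 × 1/4 = 242
Contribution of white: (236 − 242)² / 242 = 0.1488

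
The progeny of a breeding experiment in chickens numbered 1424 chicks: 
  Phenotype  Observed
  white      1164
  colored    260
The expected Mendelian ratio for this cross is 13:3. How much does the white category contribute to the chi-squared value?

0.042

Expected counts for N = 1424 under a 13:3 ratio (total parts = 16):
  white: 1424 × 13/16 = 1157
  colored: 1424 × 3/16 = 267
Contribution of white: (1164 − 1157)² / 1157 = 0.0424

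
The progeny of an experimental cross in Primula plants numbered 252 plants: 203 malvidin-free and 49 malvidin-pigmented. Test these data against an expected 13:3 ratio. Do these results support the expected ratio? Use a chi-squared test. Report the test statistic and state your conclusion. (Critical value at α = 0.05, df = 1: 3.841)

Expected counts for N = 252 under a 13:3 ratio (total parts = 16):
  malvidin-free: 252 × 13/16 = 204.75
  malvidin-pigmented: 252 × 3/16 = 47.25
χ² = Σ (O − E)² / E
  malvidin-free: (203 − 204.75)² / 204.75 = 0.0150
  malvidin-pigmented: (49 − 47.25)² / 47.25 = 0.0648
χ² = 0.0150 + 0.0648 = 0.0798 ≈ 0.080
Degrees of freedom = 2 − 1 = 1; critical value at α = 0.05 is 3.841.
Since 0.080 < 3.841, we fail to reject the null hypothesis — the data are consistent with the 13:3 ratio.

0.080; consistent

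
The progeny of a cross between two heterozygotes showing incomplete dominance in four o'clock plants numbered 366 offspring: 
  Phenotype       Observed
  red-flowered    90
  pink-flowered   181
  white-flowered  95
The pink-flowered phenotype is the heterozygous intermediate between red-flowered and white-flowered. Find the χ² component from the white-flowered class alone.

With incomplete dominance, a heterozygote × heterozygote cross gives a 1:2:1 phenotypic ratio.
Expected counts for N = 366 under a 1:2:1 ratio (total parts = 4):
  red-flowered: 366 × 1/4 = 91.5
  pink-flowered: 366 × 2/4 = 183
  white-flowered: 366 × 1/4 = 91.5
Contribution of white-flowered: (95 − 91.5)² / 91.5 = 0.1339

0.134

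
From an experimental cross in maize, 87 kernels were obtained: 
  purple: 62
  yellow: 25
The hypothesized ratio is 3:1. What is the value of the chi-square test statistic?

Expected counts for N = 87 under a 3:1 ratio (total parts = 4):
  purple: 87 × 3/4 = 65.25
  yellow: 87 × 1/4 = 21.75
χ² = Σ (O − E)² / E
  purple: (62 − 65.25)² / 65.25 = 0.1619
  yellow: (25 − 21.75)² / 21.75 = 0.4856
χ² = 0.1619 + 0.4856 = 0.6475 ≈ 0.648

0.648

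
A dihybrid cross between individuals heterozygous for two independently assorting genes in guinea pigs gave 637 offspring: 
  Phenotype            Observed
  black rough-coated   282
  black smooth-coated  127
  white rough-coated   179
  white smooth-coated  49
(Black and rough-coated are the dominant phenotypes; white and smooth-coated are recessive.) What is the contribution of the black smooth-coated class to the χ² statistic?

0.479

A dihybrid F₂ with independent assortment and complete dominance at both loci gives a 9:3:3:1 phenotypic ratio.
Total ratio parts = 16. Expected numbers out of 637:
  black rough-coated: 637 × 9/16 = 358.3125
  black smooth-coated: 637 × 3/16 = 119.4375
  white rough-coated: 637 × 3/16 = 119.4375
  white smooth-coated: 637 × 1/16 = 39.8125
Contribution of black smooth-coated: (127 − 119.4375)² / 119.4375 = 0.4788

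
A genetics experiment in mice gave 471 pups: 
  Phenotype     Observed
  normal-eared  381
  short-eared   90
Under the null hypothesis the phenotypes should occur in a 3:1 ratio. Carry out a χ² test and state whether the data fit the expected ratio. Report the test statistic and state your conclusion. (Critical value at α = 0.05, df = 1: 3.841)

Under the 3:1 hypothesis (Σ ratio = 4, N = 471):
  normal-eared: 471 × 3/4 = 353.25
  short-eared: 471 × 1/4 = 117.75
χ² = Σ (O − E)² / E
  normal-eared: (381 − 353.25)² / 353.25 = 2.1799
  short-eared: (90 − 117.75)² / 117.75 = 6.5398
χ² = 2.1799 + 6.5398 = 8.7197 ≈ 8.720
Degrees of freedom = 2 − 1 = 1; critical value at α = 0.05 is 3.841.
Since 8.720 > 3.841, we reject the null hypothesis — the data do not fit the 3:1 ratio.

8.720; not consistent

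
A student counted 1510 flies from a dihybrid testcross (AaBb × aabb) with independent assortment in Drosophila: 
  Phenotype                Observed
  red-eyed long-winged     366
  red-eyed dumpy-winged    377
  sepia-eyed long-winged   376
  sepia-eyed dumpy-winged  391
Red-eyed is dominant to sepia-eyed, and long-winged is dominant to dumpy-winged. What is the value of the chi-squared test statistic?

0.840

A dihybrid testcross with independent assortment gives a 1:1:1:1 ratio.
Total ratio parts = 4. Expected numbers out of 1510:
  red-eyed long-winged: 1510 × 1/4 = 377.5
  red-eyed dumpy-winged: 1510 × 1/4 = 377.5
  sepia-eyed long-winged: 1510 × 1/4 = 377.5
  sepia-eyed dumpy-winged: 1510 × 1/4 = 377.5
χ² = Σ (O − E)² / E
  red-eyed long-winged: (366 − 377.5)² / 377.5 = 0.3503
  red-eyed dumpy-winged: (377 − 377.5)² / 377.5 = 0.0007
  sepia-eyed long-winged: (376 − 377.5)² / 377.5 = 0.0060
  sepia-eyed dumpy-winged: (391 − 377.5)² / 377.5 = 0.4828
χ² = 0.3503 + 0.0007 + 0.0060 + 0.4828 = 0.8398 ≈ 0.840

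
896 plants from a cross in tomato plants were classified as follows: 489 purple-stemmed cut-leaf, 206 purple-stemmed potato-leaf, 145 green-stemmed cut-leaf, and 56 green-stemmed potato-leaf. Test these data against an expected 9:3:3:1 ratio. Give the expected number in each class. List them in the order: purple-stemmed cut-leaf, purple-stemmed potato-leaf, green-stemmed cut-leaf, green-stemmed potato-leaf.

Under the 9:3:3:1 hypothesis (Σ ratio = 16, N = 896):
  purple-stemmed cut-leaf: 896 × 9/16 = 504
  purple-stemmed potato-leaf: 896 × 3/16 = 168
  green-stemmed cut-leaf: 896 × 3/16 = 168
  green-stemmed potato-leaf: 896 × 1/16 = 56

504, 168, 168, 56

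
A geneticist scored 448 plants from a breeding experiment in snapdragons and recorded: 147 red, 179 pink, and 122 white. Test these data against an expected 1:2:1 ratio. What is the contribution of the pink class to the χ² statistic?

Expected counts for N = 448 under a 1:2:1 ratio (total parts = 4):
  red: 448 × 1/4 = 112
  pink: 448 × 2/4 = 224
  white: 448 × 1/4 = 112
Contribution of pink: (179 − 224)² / 224 = 9.0402

9.040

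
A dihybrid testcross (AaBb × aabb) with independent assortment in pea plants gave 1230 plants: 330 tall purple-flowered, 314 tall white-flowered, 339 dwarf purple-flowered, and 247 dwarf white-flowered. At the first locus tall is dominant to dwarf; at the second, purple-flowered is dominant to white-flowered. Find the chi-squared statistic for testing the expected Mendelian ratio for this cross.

A dihybrid testcross with independent assortment gives a 1:1:1:1 ratio.
Total ratio parts = 4. Expected numbers out of 1230:
  tall purple-flowered: 1230 × 1/4 = 307.5
  tall white-flowered: 1230 × 1/4 = 307.5
  dwarf purple-flowered: 1230 × 1/4 = 307.5
  dwarf white-flowered: 1230 × 1/4 = 307.5
χ² = Σ (O − E)² / E
  tall purple-flowered: (330 − 307.5)² / 307.5 = 1.6463
  tall white-flowered: (314 − 307.5)² / 307.5 = 0.1374
  dwarf purple-flowered: (339 − 307.5)² / 307.5 = 3.2268
  dwarf white-flowered: (247 − 307.5)² / 307.5 = 11.9033
χ² = 1.6463 + 0.1374 + 3.2268 + 11.9033 = 16.9138 ≈ 16.914

16.914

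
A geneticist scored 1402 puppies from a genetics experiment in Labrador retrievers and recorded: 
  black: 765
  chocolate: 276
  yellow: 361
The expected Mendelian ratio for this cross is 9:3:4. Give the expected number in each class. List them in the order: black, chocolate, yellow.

788.625, 262.875, 350.5

Expected counts for N = 1402 under a 9:3:4 ratio (total parts = 16):
  black: 1402 × 9/16 = 788.625
  chocolate: 1402 × 3/16 = 262.875
  yellow: 1402 × 4/16 = 350.5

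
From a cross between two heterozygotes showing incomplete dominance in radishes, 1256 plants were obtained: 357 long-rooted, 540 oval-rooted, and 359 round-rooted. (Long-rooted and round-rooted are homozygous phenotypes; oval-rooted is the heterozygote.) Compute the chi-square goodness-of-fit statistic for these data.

With incomplete dominance, a heterozygote × heterozygote cross gives a 1:2:1 phenotypic ratio.
Under the 1:2:1 hypothesis (Σ ratio = 4, N = 1256):
  long-rooted: 1256 × 1/4 = 314
  oval-rooted: 1256 × 2/4 = 628
  round-rooted: 1256 × 1/4 = 314
χ² = Σ (O − E)² / E
  long-rooted: (357 − 314)² / 314 = 5.8885
  oval-rooted: (540 − 628)² / 628 = 12.3312
  round-rooted: (359 − 314)² / 314 = 6.4490
χ² = 5.8885 + 12.3312 + 6.4490 = 24.6687 ≈ 24.669

24.669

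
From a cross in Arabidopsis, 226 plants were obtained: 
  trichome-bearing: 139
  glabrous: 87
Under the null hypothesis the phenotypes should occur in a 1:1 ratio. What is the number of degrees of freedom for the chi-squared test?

A goodness-of-fit test with 2 phenotype classes has df = 2 − 1 = 1.

1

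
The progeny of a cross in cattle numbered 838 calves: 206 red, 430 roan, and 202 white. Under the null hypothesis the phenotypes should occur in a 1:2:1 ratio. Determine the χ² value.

Under the 1:2:1 hypothesis (Σ ratio = 4, N = 838):
  red: 838 × 1/4 = 209.5
  roan: 838 × 2/4 = 419
  white: 838 × 1/4 = 209.5
χ² = Σ (O − E)² / E
  red: (206 − 209.5)² / 209.5 = 0.0585
  roan: (430 − 419)² / 419 = 0.2888
  white: (202 − 209.5)² / 209.5 = 0.2685
χ² = 0.0585 + 0.2888 + 0.2685 = 0.6158 ≈ 0.616

0.616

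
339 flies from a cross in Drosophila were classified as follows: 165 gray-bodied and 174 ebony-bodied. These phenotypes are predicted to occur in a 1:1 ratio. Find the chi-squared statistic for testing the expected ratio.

Total ratio parts = 2. Expected numbers out of 339:
  gray-bodied: 339 × 1/2 = 169.5
  ebony-bodied: 339 × 1/2 = 169.5
χ² = Σ (O − E)² / E
  gray-bodied: (165 − 169.5)² / 169.5 = 0.1195
  ebony-bodied: (174 − 169.5)² / 169.5 = 0.1195
χ² = 0.1195 + 0.1195 = 0.239

0.239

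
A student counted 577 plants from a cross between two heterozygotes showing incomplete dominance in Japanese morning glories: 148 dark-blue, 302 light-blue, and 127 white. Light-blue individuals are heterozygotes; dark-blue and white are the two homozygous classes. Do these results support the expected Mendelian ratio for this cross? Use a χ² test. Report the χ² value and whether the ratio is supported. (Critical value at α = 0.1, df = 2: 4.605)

With incomplete dominance, a heterozygote × heterozygote cross gives a 1:2:1 phenotypic ratio.
Total ratio parts = 4. Expected numbers out of 577:
  dark-blue: 577 × 1/4 = 144.25
  light-blue: 577 × 2/4 = 288.5
  white: 577 × 1/4 = 144.25
χ² = Σ (O − E)² / E
  dark-blue: (148 − 144.25)² / 144.25 = 0.0975
  light-blue: (302 − 288.5)² / 288.5 = 0.6317
  white: (127 − 144.25)² / 144.25 = 2.0628
χ² = 0.0975 + 0.6317 + 2.0628 = 2.792
Degrees of freedom = 3 − 1 = 2; critical value at α = 0.1 is 4.605.
Since 2.792 < 4.605, we fail to reject the null hypothesis — the data are consistent with the 1:2:1 ratio.

2.792; consistent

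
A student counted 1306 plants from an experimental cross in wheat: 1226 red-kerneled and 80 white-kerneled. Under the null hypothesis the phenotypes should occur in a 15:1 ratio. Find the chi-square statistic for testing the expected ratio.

0.035

The 15:1 ratio has 16 parts, so with N = 1306 the expected counts are:
  red-kerneled: 1306 × 15/16 = 1224.375
  white-kerneled: 1306 × 1/16 = 81.625
χ² = Σ (O − E)² / E
  red-kerneled: (1226 − 1224.375)² / 1224.375 = 0.0022
  white-kerneled: (80 − 81.625)² / 81.625 = 0.0324
χ² = 0.0022 + 0.0324 = 0.0346 ≈ 0.035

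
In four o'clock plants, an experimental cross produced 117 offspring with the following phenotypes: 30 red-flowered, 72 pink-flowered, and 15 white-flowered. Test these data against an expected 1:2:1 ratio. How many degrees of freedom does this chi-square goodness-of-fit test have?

2

A goodness-of-fit test with 3 phenotype classes has df = 3 − 1 = 2.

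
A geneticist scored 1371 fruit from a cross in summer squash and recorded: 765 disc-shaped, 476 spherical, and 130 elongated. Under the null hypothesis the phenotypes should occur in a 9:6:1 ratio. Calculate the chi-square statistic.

25.793

Total ratio parts = 16. Expected numbers out of 1371:
  disc-shaped: 1371 × 9/16 = 771.1875
  spherical: 1371 × 6/16 = 514.125
  elongated: 1371 × 1/16 = 85.6875
χ² = Σ (O − E)² / E
  disc-shaped: (765 − 771.1875)² / 771.1875 = 0.0496
  spherical: (476 − 514.125)² / 514.125 = 2.8272
  elongated: (130 − 85.6875)² / 85.6875 = 22.9158
χ² = 0.0496 + 2.8272 + 22.9158 = 25.7926 ≈ 25.793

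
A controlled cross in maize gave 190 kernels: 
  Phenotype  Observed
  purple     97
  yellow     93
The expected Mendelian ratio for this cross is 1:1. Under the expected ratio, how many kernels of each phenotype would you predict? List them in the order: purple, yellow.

95, 95

Total ratio parts = 2. Expected numbers out of 190:
  purple: 190 × 1/2 = 95
  yellow: 190 × 1/2 = 95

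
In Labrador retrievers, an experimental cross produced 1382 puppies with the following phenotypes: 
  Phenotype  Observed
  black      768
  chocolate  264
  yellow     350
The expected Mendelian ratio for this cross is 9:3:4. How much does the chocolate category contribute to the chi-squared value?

Total ratio parts = 16. Expected numbers out of 1382:
  black: 1382 × 9/16 = 777.375
  chocolate: 1382 × 3/16 = 259.125
  yellow: 1382 × 4/16 = 345.5
Contribution of chocolate: (264 − 259.125)² / 259.125 = 0.0917

0.092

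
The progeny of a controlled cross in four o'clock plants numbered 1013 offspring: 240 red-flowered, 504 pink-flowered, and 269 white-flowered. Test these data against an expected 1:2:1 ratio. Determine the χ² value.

The 1:2:1 ratio has 4 parts, so with N = 1013 the expected counts are:
  red-flowered: 1013 × 1/4 = 253.25
  pink-flowered: 1013 × 2/4 = 506.5
  white-flowered: 1013 × 1/4 = 253.25
χ² = Σ (O − E)² / E
  red-flowered: (240 − 253.25)² / 253.25 = 0.6932
  pink-flowered: (504 − 506.5)² / 506.5 = 0.0123
  white-flowered: (269 − 253.25)² / 253.25 = 0.9795
χ² = 0.6932 + 0.0123 + 0.9795 = 1.685

1.685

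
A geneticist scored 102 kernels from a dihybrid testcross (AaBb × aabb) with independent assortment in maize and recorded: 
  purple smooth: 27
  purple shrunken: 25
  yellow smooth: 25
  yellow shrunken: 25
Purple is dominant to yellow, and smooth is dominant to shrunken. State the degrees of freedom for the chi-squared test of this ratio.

3

A dihybrid testcross with independent assortment gives a 1:1:1:1 ratio.
A goodness-of-fit test with 4 phenotype classes has df = 4 − 1 = 3.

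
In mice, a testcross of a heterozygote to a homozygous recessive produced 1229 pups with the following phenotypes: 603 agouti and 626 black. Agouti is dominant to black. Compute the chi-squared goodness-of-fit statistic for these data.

0.430

A testcross of a heterozygote (Aa × aa) gives a 1:1 phenotypic ratio.
The 1:1 ratio has 2 parts, so with N = 1229 the expected counts are:
  agouti: 1229 × 1/2 = 614.5
  black: 1229 × 1/2 = 614.5
χ² = Σ (O − E)² / E
  agouti: (603 − 614.5)² / 614.5 = 0.2152
  black: (626 − 614.5)² / 614.5 = 0.2152
χ² = 0.2152 + 0.2152 = 0.4304 ≈ 0.430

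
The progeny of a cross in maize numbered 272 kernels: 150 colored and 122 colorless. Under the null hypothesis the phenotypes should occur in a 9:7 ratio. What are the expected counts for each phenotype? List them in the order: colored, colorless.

153, 119

Expected counts for N = 272 under a 9:7 ratio (total parts = 16):
  colored: 272 × 9/16 = 153
  colorless: 272 × 7/16 = 119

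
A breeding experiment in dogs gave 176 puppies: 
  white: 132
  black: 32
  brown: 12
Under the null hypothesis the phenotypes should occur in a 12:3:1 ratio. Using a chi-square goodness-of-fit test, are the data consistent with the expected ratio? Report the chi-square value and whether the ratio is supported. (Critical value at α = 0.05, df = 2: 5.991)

0.121; consistent

The 12:3:1 ratio has 16 parts, so with N = 176 the expected counts are:
  white: 176 × 12/16 = 132
  black: 176 × 3/16 = 33
  brown: 176 × 1/16 = 11
χ² = Σ (O − E)² / E
  white: (132 − 132)² / 132 = 0.0000
  black: (32 − 33)² / 33 = 0.0303
  brown: (12 − 11)² / 11 = 0.0909
χ² = 0.0000 + 0.0303 + 0.0909 = 0.1212 ≈ 0.121
Degrees of freedom = 3 − 1 = 2; critical value at α = 0.05 is 5.991.
Since 0.121 < 5.991, we fail to reject the null hypothesis — the data are consistent with the 12:3:1 ratio.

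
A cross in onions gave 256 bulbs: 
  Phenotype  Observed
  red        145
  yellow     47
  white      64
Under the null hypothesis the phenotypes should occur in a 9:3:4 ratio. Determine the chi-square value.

Expected counts for N = 256 under a 9:3:4 ratio (total parts = 16):
  red: 256 × 9/16 = 144
  yellow: 256 × 3/16 = 48
  white: 256 × 4/16 = 64
χ² = Σ (O − E)² / E
  red: (145 − 144)² / 144 = 0.0069
  yellow: (47 − 48)² / 48 = 0.0208
  white: (64 − 64)² / 64 = 0.0000
χ² = 0.0069 + 0.0208 + 0.0000 = 0.0277 ≈ 0.028

0.028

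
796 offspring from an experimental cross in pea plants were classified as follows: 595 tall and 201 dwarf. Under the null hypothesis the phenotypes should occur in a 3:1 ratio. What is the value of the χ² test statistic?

Expected counts for N = 796 under a 3:1 ratio (total parts = 4):
  tall: 796 × 3/4 = 597
  dwarf: 796 × 1/4 = 199
χ² = Σ (O − E)² / E
  tall: (595 − 597)² / 597 = 0.0067
  dwarf: (201 − 199)² / 199 = 0.0201
χ² = 0.0067 + 0.0201 = 0.0268 ≈ 0.027

0.027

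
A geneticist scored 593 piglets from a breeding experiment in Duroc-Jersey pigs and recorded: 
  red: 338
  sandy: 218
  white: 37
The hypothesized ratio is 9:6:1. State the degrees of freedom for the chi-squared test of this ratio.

2

A goodness-of-fit test with 3 phenotype classes has df = 3 − 1 = 2.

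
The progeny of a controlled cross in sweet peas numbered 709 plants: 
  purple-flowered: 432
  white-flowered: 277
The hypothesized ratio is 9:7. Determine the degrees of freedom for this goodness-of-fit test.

A goodness-of-fit test with 2 phenotype classes has df = 2 − 1 = 1.

1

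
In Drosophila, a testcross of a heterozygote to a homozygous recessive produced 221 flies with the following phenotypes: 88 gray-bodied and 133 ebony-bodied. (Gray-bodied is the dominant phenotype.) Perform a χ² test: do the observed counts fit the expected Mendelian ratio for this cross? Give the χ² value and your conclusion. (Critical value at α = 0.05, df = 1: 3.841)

A testcross of a heterozygote (Aa × aa) gives a 1:1 phenotypic ratio.
Total ratio parts = 2. Expected numbers out of 221:
  gray-bodied: 221 × 1/2 = 110.5
  ebony-bodied: 221 × 1/2 = 110.5
χ² = Σ (O − E)² / E
  gray-bodied: (88 − 110.5)² / 110.5 = 4.5814
  ebony-bodied: (133 − 110.5)² / 110.5 = 4.5814
χ² = 4.5814 + 4.5814 = 9.1628 ≈ 9.163
Degrees of freedom = 2 − 1 = 1; critical value at α = 0.05 is 3.841.
Since 9.163 > 3.841, we reject the null hypothesis — the data do not fit the 1:1 ratio.

9.163; not consistent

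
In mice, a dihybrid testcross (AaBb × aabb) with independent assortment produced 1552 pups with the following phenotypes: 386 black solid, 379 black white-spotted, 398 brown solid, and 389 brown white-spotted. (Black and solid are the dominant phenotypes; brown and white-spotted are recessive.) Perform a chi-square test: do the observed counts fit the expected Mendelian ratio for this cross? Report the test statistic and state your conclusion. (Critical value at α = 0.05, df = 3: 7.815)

A dihybrid testcross with independent assortment gives a 1:1:1:1 ratio.
The 1:1:1:1 ratio has 4 parts, so with N = 1552 the expected counts are:
  black solid: 1552 × 1/4 = 388
  black white-spotted: 1552 × 1/4 = 388
  brown solid: 1552 × 1/4 = 388
  brown white-spotted: 1552 × 1/4 = 388
χ² = Σ (O − E)² / E
  black solid: (386 − 388)² / 388 = 0.0103
  black white-spotted: (379 − 388)² / 388 = 0.2088
  brown solid: (398 − 388)² / 388 = 0.2577
  brown white-spotted: (389 − 388)² / 388 = 0.0026
χ² = 0.0103 + 0.2088 + 0.2577 + 0.0026 = 0.4794 ≈ 0.479
Degrees of freedom = 4 − 1 = 3; critical value at α = 0.05 is 7.815.
Since 0.479 < 7.815, we fail to reject the null hypothesis — the data are consistent with the 1:1:1:1 ratio.

0.479; consistent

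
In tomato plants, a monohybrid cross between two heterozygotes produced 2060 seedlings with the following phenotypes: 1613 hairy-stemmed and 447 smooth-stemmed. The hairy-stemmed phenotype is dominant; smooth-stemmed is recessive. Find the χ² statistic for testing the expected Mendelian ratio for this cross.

For a monohybrid cross between heterozygotes with complete dominance, the expected phenotypic ratio is 3:1.
Under the 3:1 hypothesis (Σ ratio = 4, N = 2060):
  hairy-stemmed: 2060 × 3/4 = 1545
  smooth-stemmed: 2060 × 1/4 = 515
χ² = Σ (O − E)² / E
  hairy-stemmed: (1613 − 1545)² / 1545 = 2.9929
  smooth-stemmed: (447 − 515)² / 515 = 8.9786
χ² = 2.9929 + 8.9786 = 11.9715 ≈ 11.972

11.972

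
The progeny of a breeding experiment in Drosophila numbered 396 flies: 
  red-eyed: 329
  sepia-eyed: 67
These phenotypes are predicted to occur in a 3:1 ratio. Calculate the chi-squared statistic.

13.791

The 3:1 ratio has 4 parts, so with N = 396 the expected counts are:
  red-eyed: 396 × 3/4 = 297
  sepia-eyed: 396 × 1/4 = 99
χ² = Σ (O − E)² / E
  red-eyed: (329 − 297)² / 297 = 3.4478
  sepia-eyed: (67 − 99)² / 99 = 10.3434
χ² = 3.4478 + 10.3434 = 13.7912 ≈ 13.791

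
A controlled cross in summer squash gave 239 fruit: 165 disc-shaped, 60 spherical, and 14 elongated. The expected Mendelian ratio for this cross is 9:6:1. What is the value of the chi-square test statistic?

16.799

Under the 9:6:1 hypothesis (Σ ratio = 16, N = 239):
  disc-shaped: 239 × 9/16 = 134.4375
  spherical: 239 × 6/16 = 89.625
  elongated: 239 × 1/16 = 14.9375
χ² = Σ (O − E)² / E
  disc-shaped: (165 − 134.4375)² / 134.4375 = 6.9480
  spherical: (60 − 89.625)² / 89.625 = 9.7924
  elongated: (14 − 14.9375)² / 14.9375 = 0.0588
χ² = 6.9480 + 9.7924 + 0.0588 = 16.7992 ≈ 16.799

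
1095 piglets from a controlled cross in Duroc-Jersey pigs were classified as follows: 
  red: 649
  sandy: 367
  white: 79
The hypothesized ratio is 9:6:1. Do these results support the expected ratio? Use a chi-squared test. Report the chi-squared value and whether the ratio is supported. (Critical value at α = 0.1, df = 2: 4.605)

8.040; not consistent

Expected counts for N = 1095 under a 9:6:1 ratio (total parts = 16):
  red: 1095 × 9/16 = 615.9375
  sandy: 1095 × 6/16 = 410.625
  white: 1095 × 1/16 = 68.4375
χ² = Σ (O − E)² / E
  red: (649 − 615.9375)² / 615.9375 = 1.7747
  sandy: (367 − 410.625)² / 410.625 = 4.6347
  white: (79 − 68.4375)² / 68.4375 = 1.6302
χ² = 1.7747 + 4.6347 + 1.6302 = 8.0396 ≈ 8.040
Degrees of freedom = 3 − 1 = 2; critical value at α = 0.1 is 4.605.
Since 8.040 > 4.605, we reject the null hypothesis — the data do not fit the 9:6:1 ratio.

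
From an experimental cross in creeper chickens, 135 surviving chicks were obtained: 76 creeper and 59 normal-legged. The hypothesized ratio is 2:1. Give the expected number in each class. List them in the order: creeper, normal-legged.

90, 45

Under the 2:1 hypothesis (Σ ratio = 3, N = 135):
  creeper: 135 × 2/3 = 90
  normal-legged: 135 × 1/3 = 45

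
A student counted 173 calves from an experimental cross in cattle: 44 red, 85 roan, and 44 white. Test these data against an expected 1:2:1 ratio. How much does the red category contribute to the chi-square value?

Expected counts for N = 173 under a 1:2:1 ratio (total parts = 4):
  red: 173 × 1/4 = 43.25
  roan: 173 × 2/4 = 86.5
  white: 173 × 1/4 = 43.25
Contribution of red: (44 − 43.25)² / 43.25 = 0.0130

0.013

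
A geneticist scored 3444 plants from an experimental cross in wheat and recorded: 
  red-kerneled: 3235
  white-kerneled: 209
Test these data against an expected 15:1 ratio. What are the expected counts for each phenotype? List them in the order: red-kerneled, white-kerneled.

3228.75, 215.25

Total ratio parts = 16. Expected numbers out of 3444:
  red-kerneled: 3444 × 15/16 = 3228.75
  white-kerneled: 3444 × 1/16 = 215.25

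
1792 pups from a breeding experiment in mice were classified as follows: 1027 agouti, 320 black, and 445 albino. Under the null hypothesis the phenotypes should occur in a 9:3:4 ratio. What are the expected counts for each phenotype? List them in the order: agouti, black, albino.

1008, 336, 448

Under the 9:3:4 hypothesis (Σ ratio = 16, N = 1792):
  agouti: 1792 × 9/16 = 1008
  black: 1792 × 3/16 = 336
  albino: 1792 × 4/16 = 448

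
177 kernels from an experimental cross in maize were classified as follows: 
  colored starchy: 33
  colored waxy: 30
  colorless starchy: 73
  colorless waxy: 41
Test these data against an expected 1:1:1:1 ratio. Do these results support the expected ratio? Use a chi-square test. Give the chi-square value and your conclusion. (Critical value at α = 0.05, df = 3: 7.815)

The 1:1:1:1 ratio has 4 parts, so with N = 177 the expected counts are:
  colored starchy: 177 × 1/4 = 44.25
  colored waxy: 177 × 1/4 = 44.25
  colorless starchy: 177 × 1/4 = 44.25
  colorless waxy: 177 × 1/4 = 44.25
χ² = Σ (O − E)² / E
  colored starchy: (33 − 44.25)² / 44.25 = 2.8602
  colored waxy: (30 − 44.25)² / 44.25 = 4.5890
  colorless starchy: (73 − 44.25)² / 44.25 = 18.6794
  colorless waxy: (41 − 44.25)² / 44.25 = 0.2387
χ² = 2.8602 + 4.5890 + 18.6794 + 0.2387 = 26.3673 ≈ 26.367
Degrees of freedom = 4 − 1 = 3; critical value at α = 0.05 is 7.815.
Since 26.367 > 7.815, we reject the null hypothesis — the data do not fit the 1:1:1:1 ratio.

26.367; not consistent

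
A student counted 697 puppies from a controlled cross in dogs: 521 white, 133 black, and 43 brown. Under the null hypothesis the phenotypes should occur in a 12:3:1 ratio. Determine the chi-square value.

The 12:3:1 ratio has 16 parts, so with N = 697 the expected counts are:
  white: 697 × 12/16 = 522.75
  black: 697 × 3/16 = 130.6875
  brown: 697 × 1/16 = 43.5625
χ² = Σ (O − E)² / E
  white: (521 − 522.75)² / 522.75 = 0.0059
  black: (133 − 130.6875)² / 130.6875 = 0.0409
  brown: (43 − 43.5625)² / 43.5625 = 0.0073
χ² = 0.0059 + 0.0409 + 0.0073 = 0.0541 ≈ 0.054

0.054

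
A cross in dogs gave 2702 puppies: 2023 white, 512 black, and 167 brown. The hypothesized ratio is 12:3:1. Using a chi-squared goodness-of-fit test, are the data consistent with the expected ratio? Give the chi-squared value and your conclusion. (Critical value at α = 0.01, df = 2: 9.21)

Expected counts for N = 2702 under a 12:3:1 ratio (total parts = 16):
  white: 2702 × 12/16 = 2026.5
  black: 2702 × 3/16 = 506.625
  brown: 2702 × 1/16 = 168.875
χ² = Σ (O − E)² / E
  white: (2023 − 2026.5)² / 2026.5 = 0.0060
  black: (512 − 506.625)² / 506.625 = 0.0570
  brown: (167 − 168.875)² / 168.875 = 0.0208
χ² = 0.0060 + 0.0570 + 0.0208 = 0.0838 ≈ 0.084
Degrees of freedom = 3 − 1 = 2; critical value at α = 0.01 is 9.21.
Since 0.084 < 9.21, we fail to reject the null hypothesis — the data are consistent with the 12:3:1 ratio.

0.084; consistent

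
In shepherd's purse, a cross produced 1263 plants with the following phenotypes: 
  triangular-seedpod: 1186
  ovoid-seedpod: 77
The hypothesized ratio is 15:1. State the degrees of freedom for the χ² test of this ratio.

1

A goodness-of-fit test with 2 phenotype classes has df = 2 − 1 = 1.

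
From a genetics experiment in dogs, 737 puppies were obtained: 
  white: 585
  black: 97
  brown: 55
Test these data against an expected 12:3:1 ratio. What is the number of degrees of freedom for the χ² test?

A goodness-of-fit test with 3 phenotype classes has df = 3 − 1 = 2.

2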